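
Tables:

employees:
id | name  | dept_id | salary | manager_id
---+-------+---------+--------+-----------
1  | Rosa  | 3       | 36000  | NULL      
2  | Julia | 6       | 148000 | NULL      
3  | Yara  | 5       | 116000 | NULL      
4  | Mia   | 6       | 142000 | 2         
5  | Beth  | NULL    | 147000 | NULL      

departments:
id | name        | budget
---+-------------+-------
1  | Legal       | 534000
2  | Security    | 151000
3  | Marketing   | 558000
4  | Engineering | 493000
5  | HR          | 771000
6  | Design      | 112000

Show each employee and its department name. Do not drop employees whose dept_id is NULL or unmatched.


LEFT JOIN keeps every row from employees (the left table); where dept_id has no match in departments, the department columns become NULL. Walk through each employee:
  - employee 1 (Rosa): dept_id=3 -> matches Marketing
  - employee 2 (Julia): dept_id=6 -> matches Design
  - employee 3 (Yara): dept_id=5 -> matches HR
  - employee 4 (Mia): dept_id=6 -> matches Design
  - employee 5 (Beth): dept_id=NULL, no match -> kept with NULL
All 5 rows appear; 1 has NULL department.

SQL:
SELECT a.name, b.name AS department
FROM employees a
LEFT JOIN departments b ON a.dept_id = b.id

Result:
name  | department
------+-----------
Rosa  | Marketing 
Julia | Design    
Yara  | HR        
Mia   | Design    
Beth  | NULL      


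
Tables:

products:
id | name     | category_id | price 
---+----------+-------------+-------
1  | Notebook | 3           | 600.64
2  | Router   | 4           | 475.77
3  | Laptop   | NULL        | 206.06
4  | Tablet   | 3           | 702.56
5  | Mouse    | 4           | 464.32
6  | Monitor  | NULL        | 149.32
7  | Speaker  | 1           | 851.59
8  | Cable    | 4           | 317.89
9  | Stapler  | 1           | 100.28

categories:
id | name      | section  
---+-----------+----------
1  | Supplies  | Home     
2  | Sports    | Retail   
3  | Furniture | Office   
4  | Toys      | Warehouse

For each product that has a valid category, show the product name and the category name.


INNER JOIN keeps only products rows whose category_id matches an id in categories. Walk through each product:
  - product 1 (Notebook): category_id=3 -> matches Furniture
  - product 2 (Router): category_id=4 -> matches Toys
  - product 3 (Laptop): category_id=NULL, no match -> dropped
  - product 4 (Tablet): category_id=3 -> matches Furniture
  - product 5 (Mouse): category_id=4 -> matches Toys
  - product 6 (Monitor): category_id=NULL, no match -> dropped
  - product 7 (Speaker): category_id=1 -> matches Supplies
  - product 8 (Cable): category_id=4 -> matches Toys
  - product 9 (Stapler): category_id=1 -> matches Supplies
So 2 of 9 rows are dropped.

SQL:
SELECT a.name, b.name AS category
FROM products a
INNER JOIN categories b ON a.category_id = b.id

Result:
name     | category 
---------+----------
Notebook | Furniture
Router   | Toys     
Tablet   | Furniture
Mouse    | Toys     
Speaker  | Supplies 
Cable    | Toys     
Stapler  | Supplies 


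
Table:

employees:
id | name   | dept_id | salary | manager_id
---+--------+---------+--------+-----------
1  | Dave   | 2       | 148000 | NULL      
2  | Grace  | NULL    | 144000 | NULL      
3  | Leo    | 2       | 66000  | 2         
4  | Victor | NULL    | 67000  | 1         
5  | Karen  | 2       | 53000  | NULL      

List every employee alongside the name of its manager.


This is a self-join: employees is joined to a second copy of itself, matching each row's manager_id to another row's id. Use LEFT JOIN so rows with manager_id=NULL are kept.
  - employee 1 (Dave): manager_id=NULL -> NULL
  - employee 2 (Grace): manager_id=NULL -> NULL
  - employee 3 (Leo): manager_id=2 -> Grace
  - employee 4 (Victor): manager_id=1 -> Dave
  - employee 5 (Karen): manager_id=NULL -> NULL

SQL:
SELECT a.name AS item, b.name AS manager
FROM employees a
LEFT JOIN employees b ON a.manager_id = b.id

Result:
item   | manager
-------+--------
Dave   | NULL   
Grace  | NULL   
Leo    | Grace  
Victor | Dave   
Karen  | NULL   


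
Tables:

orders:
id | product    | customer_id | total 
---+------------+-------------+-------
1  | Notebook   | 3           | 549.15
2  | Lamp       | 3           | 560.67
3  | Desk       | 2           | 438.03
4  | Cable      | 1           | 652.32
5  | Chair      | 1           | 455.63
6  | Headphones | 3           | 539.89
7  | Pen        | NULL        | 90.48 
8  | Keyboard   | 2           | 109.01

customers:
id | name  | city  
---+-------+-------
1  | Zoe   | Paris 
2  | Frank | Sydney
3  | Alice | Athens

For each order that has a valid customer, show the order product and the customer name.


INNER JOIN keeps only orders rows whose customer_id matches an id in customers. Walk through each order:
  - order 1 (Notebook): customer_id=3 -> matches Alice
  - order 2 (Lamp): customer_id=3 -> matches Alice
  - order 3 (Desk): customer_id=2 -> matches Frank
  - order 4 (Cable): customer_id=1 -> matches Zoe
  - order 5 (Chair): customer_id=1 -> matches Zoe
  - order 6 (Headphones): customer_id=3 -> matches Alice
  - order 7 (Pen): customer_id=NULL, no match -> dropped
  - order 8 (Keyboard): customer_id=2 -> matches Frank
So 1 of 8 rows is dropped.

SQL:
SELECT a.product, b.name AS customer
FROM orders a
INNER JOIN customers b ON a.customer_id = b.id

Result:
product    | customer
-----------+---------
Notebook   | Alice   
Lamp       | Alice   
Desk       | Frank   
Cable      | Zoe     
Chair      | Zoe     
Headphones | Alice   
Keyboard   | Frank   


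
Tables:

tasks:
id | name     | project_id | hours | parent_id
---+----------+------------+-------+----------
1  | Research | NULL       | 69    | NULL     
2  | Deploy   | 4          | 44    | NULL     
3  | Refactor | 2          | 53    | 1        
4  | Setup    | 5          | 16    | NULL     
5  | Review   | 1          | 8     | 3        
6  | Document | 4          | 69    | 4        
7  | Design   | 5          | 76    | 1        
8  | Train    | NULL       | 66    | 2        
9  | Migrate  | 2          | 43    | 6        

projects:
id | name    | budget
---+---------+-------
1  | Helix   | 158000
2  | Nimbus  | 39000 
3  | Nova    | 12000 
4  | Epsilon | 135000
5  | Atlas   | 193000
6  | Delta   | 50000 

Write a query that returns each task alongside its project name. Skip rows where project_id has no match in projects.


INNER JOIN keeps only tasks rows whose project_id matches an id in projects. Walk through each task:
  - task 1 (Research): project_id=NULL, no match -> dropped
  - task 2 (Deploy): project_id=4 -> matches Epsilon
  - task 3 (Refactor): project_id=2 -> matches Nimbus
  - task 4 (Setup): project_id=5 -> matches Atlas
  - task 5 (Review): project_id=1 -> matches Helix
  - task 6 (Document): project_id=4 -> matches Epsilon
  - task 7 (Design): project_id=5 -> matches Atlas
  - task 8 (Train): project_id=NULL, no match -> dropped
  - task 9 (Migrate): project_id=2 -> matches Nimbus
So 2 of 9 rows are dropped.

SQL:
SELECT a.name, b.name AS project
FROM tasks a
INNER JOIN projects b ON a.project_id = b.id

Result:
name     | project
---------+--------
Deploy   | Epsilon
Refactor | Nimbus 
Setup    | Atlas  
Review   | Helix  
Document | Epsilon
Design   | Atlas  
Migrate  | Nimbus 


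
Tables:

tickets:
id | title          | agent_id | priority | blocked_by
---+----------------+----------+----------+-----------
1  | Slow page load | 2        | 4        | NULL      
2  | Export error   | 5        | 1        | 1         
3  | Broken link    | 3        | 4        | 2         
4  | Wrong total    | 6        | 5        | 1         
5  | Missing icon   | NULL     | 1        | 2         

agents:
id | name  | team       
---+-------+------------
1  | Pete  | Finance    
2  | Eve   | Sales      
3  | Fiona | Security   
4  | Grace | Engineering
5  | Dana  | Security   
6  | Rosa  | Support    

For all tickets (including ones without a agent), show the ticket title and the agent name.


LEFT JOIN keeps every row from tickets (the left table); where agent_id has no match in agents, the agent columns become NULL. Walk through each ticket:
  - ticket 1 (Slow page load): agent_id=2 -> matches Eve
  - ticket 2 (Export error): agent_id=5 -> matches Dana
  - ticket 3 (Broken link): agent_id=3 -> matches Fiona
  - ticket 4 (Wrong total): agent_id=6 -> matches Rosa
  - ticket 5 (Missing icon): agent_id=NULL, no match -> kept with NULL
All 5 rows appear; 1 has NULL agent.

SQL:
SELECT a.title, b.name AS agent
FROM tickets a
LEFT JOIN agents b ON a.agent_id = b.id

Result:
title          | agent
---------------+------
Slow page load | Eve  
Export error   | Dana 
Broken link    | Fiona
Wrong total    | Rosa 
Missing icon   | NULL 


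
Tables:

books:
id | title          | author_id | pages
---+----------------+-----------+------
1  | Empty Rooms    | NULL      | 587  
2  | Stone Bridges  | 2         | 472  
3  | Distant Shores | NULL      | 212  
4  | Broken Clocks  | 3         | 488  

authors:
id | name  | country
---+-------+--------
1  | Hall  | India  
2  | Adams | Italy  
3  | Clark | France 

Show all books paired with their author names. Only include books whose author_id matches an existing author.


INNER JOIN keeps only books rows whose author_id matches an id in authors. Walk through each book:
  - book 1 (Empty Rooms): author_id=NULL, no match -> dropped
  - book 2 (Stone Bridges): author_id=2 -> matches Adams
  - book 3 (Distant Shores): author_id=NULL, no match -> dropped
  - book 4 (Broken Clocks): author_id=3 -> matches Clark
So 2 of 4 rows are dropped.

SQL:
SELECT a.title, b.name AS author
FROM books a
INNER JOIN authors b ON a.author_id = b.id

Result:
title         | author
--------------+-------
Stone Bridges | Adams 
Broken Clocks | Clark 


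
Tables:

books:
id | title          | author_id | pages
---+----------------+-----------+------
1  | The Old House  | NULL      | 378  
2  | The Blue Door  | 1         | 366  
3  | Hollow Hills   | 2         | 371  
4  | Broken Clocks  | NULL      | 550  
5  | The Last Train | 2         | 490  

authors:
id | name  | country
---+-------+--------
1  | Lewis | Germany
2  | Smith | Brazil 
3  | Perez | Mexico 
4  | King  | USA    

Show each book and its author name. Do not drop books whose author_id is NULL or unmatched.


LEFT JOIN keeps every row from books (the left table); where author_id has no match in authors, the author columns become NULL. Walk through each book:
  - book 1 (The Old House): author_id=NULL, no match -> kept with NULL
  - book 2 (The Blue Door): author_id=1 -> matches Lewis
  - book 3 (Hollow Hills): author_id=2 -> matches Smith
  - book 4 (Broken Clocks): author_id=NULL, no match -> kept with NULL
  - book 5 (The Last Train): author_id=2 -> matches Smith
All 5 rows appear; 2 have NULL author.

SQL:
SELECT a.title, b.name AS author
FROM books a
LEFT JOIN authors b ON a.author_id = b.id

Result:
title          | author
---------------+-------
The Old House  | NULL  
The Blue Door  | Lewis 
Hollow Hills   | Smith 
Broken Clocks  | NULL  
The Last Train | Smith 


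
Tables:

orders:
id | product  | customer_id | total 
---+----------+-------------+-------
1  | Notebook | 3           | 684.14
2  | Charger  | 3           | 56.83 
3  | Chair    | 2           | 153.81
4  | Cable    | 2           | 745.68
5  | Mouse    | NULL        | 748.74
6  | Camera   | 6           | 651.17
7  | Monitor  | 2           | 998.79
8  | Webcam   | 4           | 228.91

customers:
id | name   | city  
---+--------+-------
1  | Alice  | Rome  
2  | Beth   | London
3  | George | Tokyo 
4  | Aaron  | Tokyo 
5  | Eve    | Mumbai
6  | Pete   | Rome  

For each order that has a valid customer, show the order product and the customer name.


INNER JOIN keeps only orders rows whose customer_id matches an id in customers. Walk through each order:
  - order 1 (Notebook): customer_id=3 -> matches George
  - order 2 (Charger): customer_id=3 -> matches George
  - order 3 (Chair): customer_id=2 -> matches Beth
  - order 4 (Cable): customer_id=2 -> matches Beth
  - order 5 (Mouse): customer_id=NULL, no match -> dropped
  - order 6 (Camera): customer_id=6 -> matches Pete
  - order 7 (Monitor): customer_id=2 -> matches Beth
  - order 8 (Webcam): customer_id=4 -> matches Aaron
So 1 of 8 rows is dropped.

SQL:
SELECT a.product, b.name AS customer
FROM orders a
INNER JOIN customers b ON a.customer_id = b.id

Result:
product  | customer
---------+---------
Notebook | George  
Charger  | George  
Chair    | Beth    
Cable    | Beth    
Camera   | Pete    
Monitor  | Beth    
Webcam   | Aaron   


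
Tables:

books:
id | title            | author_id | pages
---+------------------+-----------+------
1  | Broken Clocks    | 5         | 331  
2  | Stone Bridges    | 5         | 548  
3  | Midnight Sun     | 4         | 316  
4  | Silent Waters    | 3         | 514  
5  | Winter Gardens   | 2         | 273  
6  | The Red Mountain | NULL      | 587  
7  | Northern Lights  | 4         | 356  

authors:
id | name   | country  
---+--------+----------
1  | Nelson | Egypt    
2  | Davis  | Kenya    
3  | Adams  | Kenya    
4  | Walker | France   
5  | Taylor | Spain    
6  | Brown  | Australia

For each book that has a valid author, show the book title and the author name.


INNER JOIN keeps only books rows whose author_id matches an id in authors. Walk through each book:
  - book 1 (Broken Clocks): author_id=5 -> matches Taylor
  - book 2 (Stone Bridges): author_id=5 -> matches Taylor
  - book 3 (Midnight Sun): author_id=4 -> matches Walker
  - book 4 (Silent Waters): author_id=3 -> matches Adams
  - book 5 (Winter Gardens): author_id=2 -> matches Davis
  - book 6 (The Red Mountain): author_id=NULL, no match -> dropped
  - book 7 (Northern Lights): author_id=4 -> matches Walker
So 1 of 7 rows is dropped.

SQL:
SELECT a.title, b.name AS author
FROM books a
INNER JOIN authors b ON a.author_id = b.id

Result:
title           | author
----------------+-------
Broken Clocks   | Taylor
Stone Bridges   | Taylor
Midnight Sun    | Walker
Silent Waters   | Adams 
Winter Gardens  | Davis 
Northern Lights | Walker


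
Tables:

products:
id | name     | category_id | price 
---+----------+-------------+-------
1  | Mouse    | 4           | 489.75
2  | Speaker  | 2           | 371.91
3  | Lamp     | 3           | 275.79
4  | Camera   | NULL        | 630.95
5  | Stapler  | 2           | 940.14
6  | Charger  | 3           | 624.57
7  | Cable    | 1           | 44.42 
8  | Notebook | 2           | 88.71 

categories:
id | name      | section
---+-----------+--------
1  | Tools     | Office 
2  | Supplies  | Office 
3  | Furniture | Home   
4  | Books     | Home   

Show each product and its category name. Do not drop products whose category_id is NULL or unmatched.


LEFT JOIN keeps every row from products (the left table); where category_id has no match in categories, the category columns become NULL. Walk through each product:
  - product 1 (Mouse): category_id=4 -> matches Books
  - product 2 (Speaker): category_id=2 -> matches Supplies
  - product 3 (Lamp): category_id=3 -> matches Furniture
  - product 4 (Camera): category_id=NULL, no match -> kept with NULL
  - product 5 (Stapler): category_id=2 -> matches Supplies
  - product 6 (Charger): category_id=3 -> matches Furniture
  - product 7 (Cable): category_id=1 -> matches Tools
  - product 8 (Notebook): category_id=2 -> matches Supplies
All 8 rows appear; 1 has NULL category.

SQL:
SELECT a.name, b.name AS category
FROM products a
LEFT JOIN categories b ON a.category_id = b.id

Result:
name     | category 
---------+----------
Mouse    | Books    
Speaker  | Supplies 
Lamp     | Furniture
Camera   | NULL     
Stapler  | Supplies 
Charger  | Furniture
Cable    | Tools    
Notebook | Supplies 


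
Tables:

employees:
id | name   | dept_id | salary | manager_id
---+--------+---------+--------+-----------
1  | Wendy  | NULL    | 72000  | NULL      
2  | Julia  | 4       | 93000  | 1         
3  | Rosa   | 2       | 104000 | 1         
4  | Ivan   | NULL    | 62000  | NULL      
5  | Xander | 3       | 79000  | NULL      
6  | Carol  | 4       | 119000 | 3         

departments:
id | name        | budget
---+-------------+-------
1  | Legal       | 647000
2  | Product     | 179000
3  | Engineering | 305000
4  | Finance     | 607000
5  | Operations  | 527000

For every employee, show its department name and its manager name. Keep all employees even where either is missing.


Two LEFT JOINs from the same base table employees: one to departments via dept_id, one to employees itself via manager_id. Both are LEFT so every employee is preserved.
Match against departments:
  - employee 1 (Wendy): dept_id=NULL, no match -> kept with NULL
  - employee 2 (Julia): dept_id=4 -> matches Finance
  - employee 3 (Rosa): dept_id=2 -> matches Product
  - employee 4 (Ivan): dept_id=NULL, no match -> kept with NULL
  - employee 5 (Xander): dept_id=3 -> matches Engineering
  - employee 6 (Carol): dept_id=4 -> matches Finance
Match against employees (self):
  - employee 1 (Wendy): manager_id=NULL -> NULL
  - employee 2 (Julia): manager_id=1 -> Wendy
  - employee 3 (Rosa): manager_id=1 -> Wendy
  - employee 4 (Ivan): manager_id=NULL -> NULL
  - employee 5 (Xander): manager_id=NULL -> NULL
  - employee 6 (Carol): manager_id=3 -> Rosa

SQL:
SELECT a.name, b.name AS department, c.name AS manager
FROM employees a
LEFT JOIN departments b ON a.dept_id = b.id
LEFT JOIN employees c ON a.manager_id = c.id

Result:
name   | department  | manager
-------+-------------+--------
Wendy  | NULL        | NULL   
Julia  | Finance     | Wendy  
Rosa   | Product     | Wendy  
Ivan   | NULL        | NULL   
Xander | Engineering | NULL   
Carol  | Finance     | Rosa   


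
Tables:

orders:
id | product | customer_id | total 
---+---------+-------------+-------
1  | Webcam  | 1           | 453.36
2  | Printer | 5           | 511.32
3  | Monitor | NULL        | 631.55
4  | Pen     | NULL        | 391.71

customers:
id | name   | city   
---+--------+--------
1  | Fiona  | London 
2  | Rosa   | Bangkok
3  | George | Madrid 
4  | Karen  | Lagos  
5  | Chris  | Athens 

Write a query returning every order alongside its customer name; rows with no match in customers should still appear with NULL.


LEFT JOIN keeps every row from orders (the left table); where customer_id has no match in customers, the customer columns become NULL. Walk through each order:
  - order 1 (Webcam): customer_id=1 -> matches Fiona
  - order 2 (Printer): customer_id=5 -> matches Chris
  - order 3 (Monitor): customer_id=NULL, no match -> kept with NULL
  - order 4 (Pen): customer_id=NULL, no match -> kept with NULL
All 4 rows appear; 2 have NULL customer.

SQL:
SELECT a.product, b.name AS customer
FROM orders a
LEFT JOIN customers b ON a.customer_id = b.id

Result:
product | customer
--------+---------
Webcam  | Fiona   
Printer | Chris   
Monitor | NULL    
Pen     | NULL    


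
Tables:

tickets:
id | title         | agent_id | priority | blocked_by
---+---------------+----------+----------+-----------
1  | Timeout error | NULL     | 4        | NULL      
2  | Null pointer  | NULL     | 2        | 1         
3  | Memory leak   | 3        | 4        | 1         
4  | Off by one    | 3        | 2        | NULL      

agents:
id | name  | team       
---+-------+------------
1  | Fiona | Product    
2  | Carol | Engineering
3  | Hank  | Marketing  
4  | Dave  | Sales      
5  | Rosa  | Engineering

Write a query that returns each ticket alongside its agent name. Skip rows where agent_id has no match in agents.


INNER JOIN keeps only tickets rows whose agent_id matches an id in agents. Walk through each ticket:
  - ticket 1 (Timeout error): agent_id=NULL, no match -> dropped
  - ticket 2 (Null pointer): agent_id=NULL, no match -> dropped
  - ticket 3 (Memory leak): agent_id=3 -> matches Hank
  - ticket 4 (Off by one): agent_id=3 -> matches Hank
So 2 of 4 rows are dropped.

SQL:
SELECT a.title, b.name AS agent
FROM tickets a
INNER JOIN agents b ON a.agent_id = b.id

Result:
title       | agent
------------+------
Memory leak | Hank 
Off by one  | Hank 


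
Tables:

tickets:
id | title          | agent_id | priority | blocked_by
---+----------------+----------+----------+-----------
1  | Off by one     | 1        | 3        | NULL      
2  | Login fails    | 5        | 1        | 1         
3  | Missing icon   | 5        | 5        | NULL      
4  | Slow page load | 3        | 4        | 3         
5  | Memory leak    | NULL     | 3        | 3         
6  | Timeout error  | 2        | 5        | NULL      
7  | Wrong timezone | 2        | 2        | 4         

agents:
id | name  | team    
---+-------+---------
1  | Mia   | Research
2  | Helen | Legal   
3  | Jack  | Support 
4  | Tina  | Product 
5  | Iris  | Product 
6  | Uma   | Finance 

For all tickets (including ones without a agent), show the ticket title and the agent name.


LEFT JOIN keeps every row from tickets (the left table); where agent_id has no match in agents, the agent columns become NULL. Walk through each ticket:
  - ticket 1 (Off by one): agent_id=1 -> matches Mia
  - ticket 2 (Login fails): agent_id=5 -> matches Iris
  - ticket 3 (Missing icon): agent_id=5 -> matches Iris
  - ticket 4 (Slow page load): agent_id=3 -> matches Jack
  - ticket 5 (Memory leak): agent_id=NULL, no match -> kept with NULL
  - ticket 6 (Timeout error): agent_id=2 -> matches Helen
  - ticket 7 (Wrong timezone): agent_id=2 -> matches Helen
All 7 rows appear; 1 has NULL agent.

SQL:
SELECT a.title, b.name AS agent
FROM tickets a
LEFT JOIN agents b ON a.agent_id = b.id

Result:
title          | agent
---------------+------
Off by one     | Mia  
Login fails    | Iris 
Missing icon   | Iris 
Slow page load | Jack 
Memory leak    | NULL 
Timeout error  | Helen
Wrong timezone | Helen


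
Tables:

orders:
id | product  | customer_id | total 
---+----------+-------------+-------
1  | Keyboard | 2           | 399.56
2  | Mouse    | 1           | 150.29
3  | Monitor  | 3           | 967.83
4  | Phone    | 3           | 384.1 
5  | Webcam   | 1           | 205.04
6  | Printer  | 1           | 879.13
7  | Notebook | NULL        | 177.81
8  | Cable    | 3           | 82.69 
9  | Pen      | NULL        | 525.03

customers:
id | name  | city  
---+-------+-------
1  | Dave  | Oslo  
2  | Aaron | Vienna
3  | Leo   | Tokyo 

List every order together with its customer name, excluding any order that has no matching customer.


INNER JOIN keeps only orders rows whose customer_id matches an id in customers. Walk through each order:
  - order 1 (Keyboard): customer_id=2 -> matches Aaron
  - order 2 (Mouse): customer_id=1 -> matches Dave
  - order 3 (Monitor): customer_id=3 -> matches Leo
  - order 4 (Phone): customer_id=3 -> matches Leo
  - order 5 (Webcam): customer_id=1 -> matches Dave
  - order 6 (Printer): customer_id=1 -> matches Dave
  - order 7 (Notebook): customer_id=NULL, no match -> dropped
  - order 8 (Cable): customer_id=3 -> matches Leo
  - order 9 (Pen): customer_id=NULL, no match -> dropped
So 2 of 9 rows are dropped.

SQL:
SELECT a.product, b.name AS customer
FROM orders a
INNER JOIN customers b ON a.customer_id = b.id

Result:
product  | customer
---------+---------
Keyboard | Aaron   
Mouse    | Dave    
Monitor  | Leo     
Phone    | Leo     
Webcam   | Dave    
Printer  | Dave    
Cable    | Leo     


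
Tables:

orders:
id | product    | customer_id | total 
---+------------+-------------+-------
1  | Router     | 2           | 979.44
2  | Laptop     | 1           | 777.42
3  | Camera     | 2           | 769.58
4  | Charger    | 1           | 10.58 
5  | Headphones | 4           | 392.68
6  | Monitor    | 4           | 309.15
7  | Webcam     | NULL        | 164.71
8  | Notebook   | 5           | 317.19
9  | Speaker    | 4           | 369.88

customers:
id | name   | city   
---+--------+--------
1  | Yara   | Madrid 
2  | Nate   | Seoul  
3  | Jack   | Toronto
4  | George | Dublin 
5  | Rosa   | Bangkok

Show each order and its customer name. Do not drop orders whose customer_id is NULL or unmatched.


LEFT JOIN keeps every row from orders (the left table); where customer_id has no match in customers, the customer columns become NULL. Walk through each order:
  - order 1 (Router): customer_id=2 -> matches Nate
  - order 2 (Laptop): customer_id=1 -> matches Yara
  - order 3 (Camera): customer_id=2 -> matches Nate
  - order 4 (Charger): customer_id=1 -> matches Yara
  - order 5 (Headphones): customer_id=4 -> matches George
  - order 6 (Monitor): customer_id=4 -> matches George
  - order 7 (Webcam): customer_id=NULL, no match -> kept with NULL
  - order 8 (Notebook): customer_id=5 -> matches Rosa
  - order 9 (Speaker): customer_id=4 -> matches George
All 9 rows appear; 1 has NULL customer.

SQL:
SELECT a.product, b.name AS customer
FROM orders a
LEFT JOIN customers b ON a.customer_id = b.id

Result:
product    | customer
-----------+---------
Router     | Nate    
Laptop     | Yara    
Camera     | Nate    
Charger    | Yara    
Headphones | George  
Monitor    | George  
Webcam     | NULL    
Notebook   | Rosa    
Speaker    | George  


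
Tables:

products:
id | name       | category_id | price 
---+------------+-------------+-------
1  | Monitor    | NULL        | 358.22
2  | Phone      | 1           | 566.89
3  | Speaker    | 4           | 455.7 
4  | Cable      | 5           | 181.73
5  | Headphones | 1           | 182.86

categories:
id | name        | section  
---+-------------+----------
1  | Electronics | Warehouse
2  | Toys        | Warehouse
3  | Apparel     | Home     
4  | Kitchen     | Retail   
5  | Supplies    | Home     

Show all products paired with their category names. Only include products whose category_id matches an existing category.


INNER JOIN keeps only products rows whose category_id matches an id in categories. Walk through each product:
  - product 1 (Monitor): category_id=NULL, no match -> dropped
  - product 2 (Phone): category_id=1 -> matches Electronics
  - product 3 (Speaker): category_id=4 -> matches Kitchen
  - product 4 (Cable): category_id=5 -> matches Supplies
  - product 5 (Headphones): category_id=1 -> matches Electronics
So 1 of 5 rows is dropped.

SQL:
SELECT a.name, b.name AS category
FROM products a
INNER JOIN categories b ON a.category_id = b.id

Result:
name       | category   
-----------+------------
Phone      | Electronics
Speaker    | Kitchen    
Cable      | Supplies   
Headphones | Electronics


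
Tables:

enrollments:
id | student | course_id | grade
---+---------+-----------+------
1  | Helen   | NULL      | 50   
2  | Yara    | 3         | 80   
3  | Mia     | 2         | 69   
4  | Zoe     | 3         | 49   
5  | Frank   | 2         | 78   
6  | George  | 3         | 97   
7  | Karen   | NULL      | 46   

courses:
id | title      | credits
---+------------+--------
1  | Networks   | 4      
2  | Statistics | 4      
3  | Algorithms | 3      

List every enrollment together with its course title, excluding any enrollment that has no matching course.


INNER JOIN keeps only enrollments rows whose course_id matches an id in courses. Walk through each enrollment:
  - enrollment 1 (Helen): course_id=NULL, no match -> dropped
  - enrollment 2 (Yara): course_id=3 -> matches Algorithms
  - enrollment 3 (Mia): course_id=2 -> matches Statistics
  - enrollment 4 (Zoe): course_id=3 -> matches Algorithms
  - enrollment 5 (Frank): course_id=2 -> matches Statistics
  - enrollment 6 (George): course_id=3 -> matches Algorithms
  - enrollment 7 (Karen): course_id=NULL, no match -> dropped
So 2 of 7 rows are dropped.

SQL:
SELECT a.student, b.title AS course
FROM enrollments a
INNER JOIN courses b ON a.course_id = b.id

Result:
student | course    
--------+-----------
Yara    | Algorithms
Mia     | Statistics
Zoe     | Algorithms
Frank   | Statistics
George  | Algorithms


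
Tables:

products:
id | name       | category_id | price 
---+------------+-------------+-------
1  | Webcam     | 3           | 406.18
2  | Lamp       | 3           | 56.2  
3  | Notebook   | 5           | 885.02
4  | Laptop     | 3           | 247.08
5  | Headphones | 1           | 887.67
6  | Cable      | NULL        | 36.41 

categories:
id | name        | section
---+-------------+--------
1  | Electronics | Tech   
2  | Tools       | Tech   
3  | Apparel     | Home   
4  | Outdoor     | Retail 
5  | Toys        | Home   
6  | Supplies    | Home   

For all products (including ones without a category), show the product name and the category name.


LEFT JOIN keeps every row from products (the left table); where category_id has no match in categories, the category columns become NULL. Walk through each product:
  - product 1 (Webcam): category_id=3 -> matches Apparel
  - product 2 (Lamp): category_id=3 -> matches Apparel
  - product 3 (Notebook): category_id=5 -> matches Toys
  - product 4 (Laptop): category_id=3 -> matches Apparel
  - product 5 (Headphones): category_id=1 -> matches Electronics
  - product 6 (Cable): category_id=NULL, no match -> kept with NULL
All 6 rows appear; 1 has NULL category.

SQL:
SELECT a.name, b.name AS category
FROM products a
LEFT JOIN categories b ON a.category_id = b.id

Result:
name       | category   
-----------+------------
Webcam     | Apparel    
Lamp       | Apparel    
Notebook   | Toys       
Laptop     | Apparel    
Headphones | Electronics
Cable      | NULL       


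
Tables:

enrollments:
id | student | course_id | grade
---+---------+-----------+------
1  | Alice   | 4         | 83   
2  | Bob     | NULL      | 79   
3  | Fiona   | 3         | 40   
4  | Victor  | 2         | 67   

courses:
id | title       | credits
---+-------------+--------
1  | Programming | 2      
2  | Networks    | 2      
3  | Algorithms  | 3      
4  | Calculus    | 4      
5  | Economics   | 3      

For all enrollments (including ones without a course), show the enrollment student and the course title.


LEFT JOIN keeps every row from enrollments (the left table); where course_id has no match in courses, the course columns become NULL. Walk through each enrollment:
  - enrollment 1 (Alice): course_id=4 -> matches Calculus
  - enrollment 2 (Bob): course_id=NULL, no match -> kept with NULL
  - enrollment 3 (Fiona): course_id=3 -> matches Algorithms
  - enrollment 4 (Victor): course_id=2 -> matches Networks
All 4 rows appear; 1 has NULL course.

SQL:
SELECT a.student, b.title AS course
FROM enrollments a
LEFT JOIN courses b ON a.course_id = b.id

Result:
student | course    
--------+-----------
Alice   | Calculus  
Bob     | NULL      
Fiona   | Algorithms
Victor  | Networks  


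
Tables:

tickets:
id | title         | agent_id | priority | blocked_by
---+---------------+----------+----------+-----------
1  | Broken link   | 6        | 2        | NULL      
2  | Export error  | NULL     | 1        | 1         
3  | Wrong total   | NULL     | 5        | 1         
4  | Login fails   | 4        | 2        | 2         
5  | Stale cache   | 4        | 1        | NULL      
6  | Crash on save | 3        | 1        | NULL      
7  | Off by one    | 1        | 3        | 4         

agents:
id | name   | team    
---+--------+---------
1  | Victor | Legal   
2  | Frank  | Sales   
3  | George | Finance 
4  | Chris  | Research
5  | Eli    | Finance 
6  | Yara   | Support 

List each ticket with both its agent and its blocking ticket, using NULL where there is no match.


Two LEFT JOINs from the same base table tickets: one to agents via agent_id, one to tickets itself via blocked_by. Both are LEFT so every ticket is preserved.
Match against agents:
  - ticket 1 (Broken link): agent_id=6 -> matches Yara
  - ticket 2 (Export error): agent_id=NULL, no match -> kept with NULL
  - ticket 3 (Wrong total): agent_id=NULL, no match -> kept with NULL
  - ticket 4 (Login fails): agent_id=4 -> matches Chris
  - ticket 5 (Stale cache): agent_id=4 -> matches Chris
  - ticket 6 (Crash on save): agent_id=3 -> matches George
  - ticket 7 (Off by one): agent_id=1 -> matches Victor
Match against tickets (self):
  - ticket 1 (Broken link): blocked_by=NULL -> NULL
  - ticket 2 (Export error): blocked_by=1 -> Broken link
  - ticket 3 (Wrong total): blocked_by=1 -> Broken link
  - ticket 4 (Login fails): blocked_by=2 -> Export error
  - ticket 5 (Stale cache): blocked_by=NULL -> NULL
  - ticket 6 (Crash on save): blocked_by=NULL -> NULL
  - ticket 7 (Off by one): blocked_by=4 -> Login fails

SQL:
SELECT a.title, b.name AS agent, c.title AS blocked_by
FROM tickets a
LEFT JOIN agents b ON a.agent_id = b.id
LEFT JOIN tickets c ON a.blocked_by = c.id

Result:
title         | agent  | blocked_by  
--------------+--------+-------------
Broken link   | Yara   | NULL        
Export error  | NULL   | Broken link 
Wrong total   | NULL   | Broken link 
Login fails   | Chris  | Export error
Stale cache   | Chris  | NULL        
Crash on save | George | NULL        
Off by one    | Victor | Login fails 


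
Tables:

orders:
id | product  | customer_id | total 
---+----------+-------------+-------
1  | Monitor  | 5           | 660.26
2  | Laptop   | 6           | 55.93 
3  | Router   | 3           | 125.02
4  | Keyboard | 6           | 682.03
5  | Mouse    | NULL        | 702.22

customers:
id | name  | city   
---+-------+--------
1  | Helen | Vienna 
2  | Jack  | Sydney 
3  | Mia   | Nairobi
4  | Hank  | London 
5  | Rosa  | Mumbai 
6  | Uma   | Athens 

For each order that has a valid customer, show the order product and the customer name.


INNER JOIN keeps only orders rows whose customer_id matches an id in customers. Walk through each order:
  - order 1 (Monitor): customer_id=5 -> matches Rosa
  - order 2 (Laptop): customer_id=6 -> matches Uma
  - order 3 (Router): customer_id=3 -> matches Mia
  - order 4 (Keyboard): customer_id=6 -> matches Uma
  - order 5 (Mouse): customer_id=NULL, no match -> dropped
So 1 of 5 rows is dropped.

SQL:
SELECT a.product, b.name AS customer
FROM orders a
INNER JOIN customers b ON a.customer_id = b.id

Result:
product  | customer
---------+---------
Monitor  | Rosa    
Laptop   | Uma     
Router   | Mia     
Keyboard | Uma     


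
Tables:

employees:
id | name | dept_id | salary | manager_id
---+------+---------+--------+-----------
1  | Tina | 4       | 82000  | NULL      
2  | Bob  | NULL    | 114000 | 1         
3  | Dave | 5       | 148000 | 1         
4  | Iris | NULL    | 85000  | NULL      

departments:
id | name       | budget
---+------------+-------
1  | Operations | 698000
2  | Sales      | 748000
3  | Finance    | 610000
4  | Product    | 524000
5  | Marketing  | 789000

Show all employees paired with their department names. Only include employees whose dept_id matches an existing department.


INNER JOIN keeps only employees rows whose dept_id matches an id in departments. Walk through each employee:
  - employee 1 (Tina): dept_id=4 -> matches Product
  - employee 2 (Bob): dept_id=NULL, no match -> dropped
  - employee 3 (Dave): dept_id=5 -> matches Marketing
  - employee 4 (Iris): dept_id=NULL, no match -> dropped
So 2 of 4 rows are dropped.

SQL:
SELECT a.name, b.name AS department
FROM employees a
INNER JOIN departments b ON a.dept_id = b.id

Result:
name | department
-----+-----------
Tina | Product   
Dave | Marketing 


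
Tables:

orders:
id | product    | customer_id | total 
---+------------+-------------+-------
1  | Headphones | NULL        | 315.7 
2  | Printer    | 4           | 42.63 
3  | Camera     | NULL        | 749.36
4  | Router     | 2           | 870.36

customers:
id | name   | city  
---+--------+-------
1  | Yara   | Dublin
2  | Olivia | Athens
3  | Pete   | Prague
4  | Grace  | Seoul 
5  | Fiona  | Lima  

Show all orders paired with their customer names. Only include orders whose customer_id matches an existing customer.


INNER JOIN keeps only orders rows whose customer_id matches an id in customers. Walk through each order:
  - order 1 (Headphones): customer_id=NULL, no match -> dropped
  - order 2 (Printer): customer_id=4 -> matches Grace
  - order 3 (Camera): customer_id=NULL, no match -> dropped
  - order 4 (Router): customer_id=2 -> matches Olivia
So 2 of 4 rows are dropped.

SQL:
SELECT a.product, b.name AS customer
FROM orders a
INNER JOIN customers b ON a.customer_id = b.id

Result:
product | customer
--------+---------
Printer | Grace   
Router  | Olivia  


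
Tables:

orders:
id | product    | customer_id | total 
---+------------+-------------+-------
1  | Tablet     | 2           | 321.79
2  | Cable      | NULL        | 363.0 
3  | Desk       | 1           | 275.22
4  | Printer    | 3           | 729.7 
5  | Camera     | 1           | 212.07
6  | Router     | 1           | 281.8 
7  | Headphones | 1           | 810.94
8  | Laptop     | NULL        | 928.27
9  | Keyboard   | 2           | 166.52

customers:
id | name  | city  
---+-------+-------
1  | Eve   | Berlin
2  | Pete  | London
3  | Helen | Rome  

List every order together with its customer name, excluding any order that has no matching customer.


INNER JOIN keeps only orders rows whose customer_id matches an id in customers. Walk through each order:
  - order 1 (Tablet): customer_id=2 -> matches Pete
  - order 2 (Cable): customer_id=NULL, no match -> dropped
  - order 3 (Desk): customer_id=1 -> matches Eve
  - order 4 (Printer): customer_id=3 -> matches Helen
  - order 5 (Camera): customer_id=1 -> matches Eve
  - order 6 (Router): customer_id=1 -> matches Eve
  - order 7 (Headphones): customer_id=1 -> matches Eve
  - order 8 (Laptop): customer_id=NULL, no match -> dropped
  - order 9 (Keyboard): customer_id=2 -> matches Pete
So 2 of 9 rows are dropped.

SQL:
SELECT a.product, b.name AS customer
FROM orders a
INNER JOIN customers b ON a.customer_id = b.id

Result:
product    | customer
-----------+---------
Tablet     | Pete    
Desk       | Eve     
Printer    | Helen   
Camera     | Eve     
Router     | Eve     
Headphones | Eve     
Keyboard   | Pete    


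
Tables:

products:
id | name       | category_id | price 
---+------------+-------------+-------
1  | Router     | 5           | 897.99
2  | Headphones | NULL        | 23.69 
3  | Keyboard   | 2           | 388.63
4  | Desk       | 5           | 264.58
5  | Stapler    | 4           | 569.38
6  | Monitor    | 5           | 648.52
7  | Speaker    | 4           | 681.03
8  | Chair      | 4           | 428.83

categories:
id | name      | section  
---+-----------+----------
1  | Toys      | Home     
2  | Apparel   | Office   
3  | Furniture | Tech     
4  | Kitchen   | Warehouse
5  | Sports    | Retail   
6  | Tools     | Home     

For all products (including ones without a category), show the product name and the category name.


LEFT JOIN keeps every row from products (the left table); where category_id has no match in categories, the category columns become NULL. Walk through each product:
  - product 1 (Router): category_id=5 -> matches Sports
  - product 2 (Headphones): category_id=NULL, no match -> kept with NULL
  - product 3 (Keyboard): category_id=2 -> matches Apparel
  - product 4 (Desk): category_id=5 -> matches Sports
  - product 5 (Stapler): category_id=4 -> matches Kitchen
  - product 6 (Monitor): category_id=5 -> matches Sports
  - product 7 (Speaker): category_id=4 -> matches Kitchen
  - product 8 (Chair): category_id=4 -> matches Kitchen
All 8 rows appear; 1 has NULL category.

SQL:
SELECT a.name, b.name AS category
FROM products a
LEFT JOIN categories b ON a.category_id = b.id

Result:
name       | category
-----------+---------
Router     | Sports  
Headphones | NULL    
Keyboard   | Apparel 
Desk       | Sports  
Stapler    | Kitchen 
Monitor    | Sports  
Speaker    | Kitchen 
Chair      | Kitchen 


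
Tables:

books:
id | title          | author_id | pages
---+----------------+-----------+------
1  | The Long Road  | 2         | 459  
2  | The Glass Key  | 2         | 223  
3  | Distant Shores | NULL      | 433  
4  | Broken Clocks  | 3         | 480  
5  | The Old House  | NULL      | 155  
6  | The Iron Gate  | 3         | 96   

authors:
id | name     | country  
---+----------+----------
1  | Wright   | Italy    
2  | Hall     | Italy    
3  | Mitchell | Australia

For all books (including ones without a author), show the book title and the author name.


LEFT JOIN keeps every row from books (the left table); where author_id has no match in authors, the author columns become NULL. Walk through each book:
  - book 1 (The Long Road): author_id=2 -> matches Hall
  - book 2 (The Glass Key): author_id=2 -> matches Hall
  - book 3 (Distant Shores): author_id=NULL, no match -> kept with NULL
  - book 4 (Broken Clocks): author_id=3 -> matches Mitchell
  - book 5 (The Old House): author_id=NULL, no match -> kept with NULL
  - book 6 (The Iron Gate): author_id=3 -> matches Mitchell
All 6 rows appear; 2 have NULL author.

SQL:
SELECT a.title, b.name AS author
FROM books a
LEFT JOIN authors b ON a.author_id = b.id

Result:
title          | author  
---------------+---------
The Long Road  | Hall    
The Glass Key  | Hall    
Distant Shores | NULL    
Broken Clocks  | Mitchell
The Old House  | NULL    
The Iron Gate  | Mitchell
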